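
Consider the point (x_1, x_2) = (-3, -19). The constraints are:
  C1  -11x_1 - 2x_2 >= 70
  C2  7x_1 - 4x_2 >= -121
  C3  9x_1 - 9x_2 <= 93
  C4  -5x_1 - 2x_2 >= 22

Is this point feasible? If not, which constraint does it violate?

not feasible — violates C3

Constraint C3: 9x_1 - 9x_2 = 144, which is not ≤ 93. All other constraints are satisfied.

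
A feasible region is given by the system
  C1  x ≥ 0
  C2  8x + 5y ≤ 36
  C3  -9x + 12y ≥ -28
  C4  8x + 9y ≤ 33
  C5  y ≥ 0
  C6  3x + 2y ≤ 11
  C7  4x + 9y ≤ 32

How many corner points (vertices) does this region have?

The feasible vertices (each the meet of two boundaries and inside every other half-plane) are:
  (0, 0)
  (0, 32/9)
  (28/9, 0)
  (94/27, 5/18)
  (3, 1)
  (1/4, 31/9)

6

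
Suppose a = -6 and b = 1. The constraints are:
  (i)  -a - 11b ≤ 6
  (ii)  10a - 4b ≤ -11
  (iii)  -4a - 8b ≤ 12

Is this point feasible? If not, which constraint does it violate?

not feasible — violates (iii)

Constraint (iii): -4a - 8b = 16, which is not ≤ 12. All other constraints are satisfied.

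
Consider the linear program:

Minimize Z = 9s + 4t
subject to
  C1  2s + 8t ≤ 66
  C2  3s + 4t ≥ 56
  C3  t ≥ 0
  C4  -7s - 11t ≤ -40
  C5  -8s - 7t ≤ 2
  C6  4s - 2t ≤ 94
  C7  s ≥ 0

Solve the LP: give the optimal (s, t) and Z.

Extreme points and Z = 9s + 4t:
  (23/2, 43/8) → Z = 125
  (221/9, 19/9) → Z = 2065/9
  (56/3, 0) → Z = 168
  (47/2, 0) → Z = 423/2

The binding constraints are 2s + 8t = 66 and 3s + 4t = 56.
Solving simultaneously gives s = 23/2, t = 43/8.

s = 23/2, t = 43/8, minimum Z = 125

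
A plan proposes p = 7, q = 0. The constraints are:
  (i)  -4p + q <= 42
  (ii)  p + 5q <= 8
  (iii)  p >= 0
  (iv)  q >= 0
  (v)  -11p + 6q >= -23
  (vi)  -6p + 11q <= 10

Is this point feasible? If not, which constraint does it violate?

not feasible — violates (v)

Constraint (v): -11p + 6q = -77, which is not ≥ -23. All other constraints are satisfied.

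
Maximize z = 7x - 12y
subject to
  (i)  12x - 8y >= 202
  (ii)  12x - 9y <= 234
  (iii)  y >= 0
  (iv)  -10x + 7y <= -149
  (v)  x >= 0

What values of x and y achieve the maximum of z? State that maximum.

x = 39/2, y = 0, maximum z = 273/2

The feasible region is unbounded (it extends along (7, 10), (3, 4)), but z strictly decreases along every unbounded feasible direction, so there is no improving ray and the maximum is attained at a vertex.

The binding constraints are 12x - 9y = 234 and y = 0.
Solving simultaneously gives x = 39/2, y = 0.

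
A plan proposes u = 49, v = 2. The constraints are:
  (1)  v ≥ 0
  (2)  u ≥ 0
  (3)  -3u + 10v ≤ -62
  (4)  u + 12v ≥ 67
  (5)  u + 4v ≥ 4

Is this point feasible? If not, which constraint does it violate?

(1): 2 ≥ 0 ✓
(2): 49 ≥ 0 ✓
(3): -127 ≤ -62 ✓
(4): 73 ≥ 67 ✓
(5): 57 ≥ 4 ✓

feasible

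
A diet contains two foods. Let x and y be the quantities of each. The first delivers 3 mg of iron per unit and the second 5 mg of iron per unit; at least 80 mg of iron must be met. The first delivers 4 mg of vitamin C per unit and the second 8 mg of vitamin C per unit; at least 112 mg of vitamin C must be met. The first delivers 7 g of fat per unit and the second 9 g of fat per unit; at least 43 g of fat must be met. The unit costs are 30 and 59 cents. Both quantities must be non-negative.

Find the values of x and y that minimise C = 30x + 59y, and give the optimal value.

Corner points and C = 30x + 59y:
  (0, 16) → C = 944
  (28, 0) → C = 840
  (20, 4) → C = 836
The feasible region is unbounded (it extends along (0, 1), (1, 0)), but C strictly increases along every unbounded feasible direction, so there is no improving ray and the minimum is attained at a vertex.

The binding constraints are 3x + 5y = 80 and 4x + 8y = 112.
Solving simultaneously gives x = 20, y = 4.

x = 20, y = 4, minimum C = 836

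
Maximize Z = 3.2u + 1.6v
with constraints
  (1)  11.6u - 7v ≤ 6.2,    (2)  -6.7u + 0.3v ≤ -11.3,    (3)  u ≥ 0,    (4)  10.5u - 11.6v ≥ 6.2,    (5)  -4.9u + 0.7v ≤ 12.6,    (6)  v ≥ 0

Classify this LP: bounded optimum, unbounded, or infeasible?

infeasible

The boundaries 11.6u - 7v = 6.2 and -6.7u + 0.3v = -11.3 meet at (3862/2171, 4477/2171), but that point violates 10.5u - 11.6v ≥ 6.2. Every candidate vertex is excluded by some other constraint, so the feasible region is empty.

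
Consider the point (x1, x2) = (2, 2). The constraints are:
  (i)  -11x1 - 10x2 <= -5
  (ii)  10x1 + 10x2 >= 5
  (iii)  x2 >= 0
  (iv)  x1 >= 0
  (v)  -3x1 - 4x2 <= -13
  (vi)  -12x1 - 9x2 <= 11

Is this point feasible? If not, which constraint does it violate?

(i): -42 ≤ -5 ✓
(ii): 40 ≥ 5 ✓
(iii): 2 ≥ 0 ✓
(iv): 2 ≥ 0 ✓
(v): -14 ≤ -13 ✓
(vi): -42 ≤ 11 ✓

feasible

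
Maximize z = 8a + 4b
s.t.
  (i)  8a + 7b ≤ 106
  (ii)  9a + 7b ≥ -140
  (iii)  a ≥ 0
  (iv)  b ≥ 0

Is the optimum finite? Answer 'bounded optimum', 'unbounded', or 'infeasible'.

Corner points and z = 8a + 4b:
  (0, 106/7) → z = 424/7
  (53/4, 0) → z = 106
  (0, 0) → z = 0
The feasible region has finitely many vertices and no improving ray; the maximum is 106 at (53/4, 0).

bounded optimum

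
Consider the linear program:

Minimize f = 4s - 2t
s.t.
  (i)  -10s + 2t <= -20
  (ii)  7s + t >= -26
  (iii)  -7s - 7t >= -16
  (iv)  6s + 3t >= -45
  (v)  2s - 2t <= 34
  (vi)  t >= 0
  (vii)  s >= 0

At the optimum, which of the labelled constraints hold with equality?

Extreme points and f = 4s - 2t:
  (43/21, 5/21) → f = 54/7
  (2, 0) → f = 8
  (16/7, 0) → f = 64/7

The minimum is at (43/21, 5/21). Substituting into each constraint, equality holds for (i) and (iii); the remaining constraints have slack.

(i) and (iii)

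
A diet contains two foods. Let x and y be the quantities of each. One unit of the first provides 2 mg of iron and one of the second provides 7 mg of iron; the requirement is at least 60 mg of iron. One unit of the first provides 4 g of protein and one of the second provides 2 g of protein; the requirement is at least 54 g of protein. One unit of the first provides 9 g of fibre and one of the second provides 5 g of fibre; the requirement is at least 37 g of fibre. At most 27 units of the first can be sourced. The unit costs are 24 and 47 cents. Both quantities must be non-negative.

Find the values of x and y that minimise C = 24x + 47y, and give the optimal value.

Corner points and C = 24x + 47y:
  (0, 27) → C = 1269
  (43/4, 11/2) → C = 1033/2
  (27, 6/7) → C = 4818/7
The feasible region is unbounded (it extends along (0, 1)), but C strictly increases along every unbounded feasible direction, so there is no improving ray and the minimum is attained at a vertex.

x = 43/4, y = 11/2, minimum C = 1033/2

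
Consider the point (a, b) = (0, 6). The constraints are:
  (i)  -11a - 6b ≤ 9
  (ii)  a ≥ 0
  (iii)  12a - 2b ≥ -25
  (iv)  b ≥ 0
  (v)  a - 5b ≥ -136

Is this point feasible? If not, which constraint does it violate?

feasible

(i): -36 ≤ 9 ✓
(ii): 0 ≥ 0 ✓
(iii): -12 ≥ -25 ✓
(iv): 6 ≥ 0 ✓
(v): -30 ≥ -136 ✓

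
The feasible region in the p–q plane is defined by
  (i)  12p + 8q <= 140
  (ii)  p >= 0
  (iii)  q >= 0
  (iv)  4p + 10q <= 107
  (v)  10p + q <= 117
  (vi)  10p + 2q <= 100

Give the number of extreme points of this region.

Pairwise boundary intersections that survive every other constraint:
  (68/11, 181/22)
  (65/7, 25/7)
  (0, 0)
  (0, 107/10)
  (10, 0)

5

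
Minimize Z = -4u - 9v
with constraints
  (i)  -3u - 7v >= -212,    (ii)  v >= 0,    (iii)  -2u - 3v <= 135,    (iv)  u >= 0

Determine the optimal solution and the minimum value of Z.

u = 212/3, v = 0, minimum Z = -848/3

Vertices and Z = -4u - 9v:
  (212/3, 0) → Z = -848/3
  (0, 212/7) → Z = -1908/7
  (0, 0) → Z = 0

At the optimal vertex, -3u - 7v = -212 and v = 0.
Solving simultaneously gives u = 212/3, v = 0.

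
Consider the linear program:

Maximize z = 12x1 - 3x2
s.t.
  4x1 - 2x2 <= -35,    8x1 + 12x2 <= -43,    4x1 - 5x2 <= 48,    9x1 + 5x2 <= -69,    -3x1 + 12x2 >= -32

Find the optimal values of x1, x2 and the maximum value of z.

Corner points and z = 12x1 - 3x2:
  (-313/38, 39/38) → z = -3873/38
  (-242/21, -233/42) → z = -1703/14
  (-613/68, 165/68) → z = -7851/68
The feasible region is unbounded (it extends along (-4, -1), (-3, 2)), but z strictly decreases along every unbounded feasible direction, so there is no improving ray and the maximum is attained at a vertex.

x1 = -313/38, x2 = 39/38, maximum z = -3873/38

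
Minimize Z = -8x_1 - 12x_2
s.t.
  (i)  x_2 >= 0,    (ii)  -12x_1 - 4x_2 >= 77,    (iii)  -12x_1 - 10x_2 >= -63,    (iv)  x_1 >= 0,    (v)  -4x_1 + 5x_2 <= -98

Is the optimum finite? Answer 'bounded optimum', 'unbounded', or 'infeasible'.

infeasible

The boundaries -12x_1 - 4x_2 = 77 and -4x_1 + 5x_2 = -98 meet at (7/76, -371/19), but that point violates x_2 ≥ 0. Every candidate vertex is excluded by some other constraint, so the feasible region is empty.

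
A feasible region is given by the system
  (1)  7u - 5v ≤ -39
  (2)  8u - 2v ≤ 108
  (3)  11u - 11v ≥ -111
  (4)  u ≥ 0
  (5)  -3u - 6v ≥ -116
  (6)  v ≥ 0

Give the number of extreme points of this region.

3

Intersecting each pair of boundary lines and keeping only the points that satisfy every inequality leaves:
  (63/11, 174/11)
  (0, 39/5)
  (0, 111/11)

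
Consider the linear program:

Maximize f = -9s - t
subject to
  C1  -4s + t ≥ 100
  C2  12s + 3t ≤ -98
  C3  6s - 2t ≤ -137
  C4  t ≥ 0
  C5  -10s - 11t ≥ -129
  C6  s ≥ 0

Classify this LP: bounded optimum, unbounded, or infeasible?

The boundaries -4s + t = 100 and t = 0 meet at (-25, 0), but that point violates s ≥ 0. Every candidate vertex is excluded by some other constraint, so the feasible region is empty.

infeasible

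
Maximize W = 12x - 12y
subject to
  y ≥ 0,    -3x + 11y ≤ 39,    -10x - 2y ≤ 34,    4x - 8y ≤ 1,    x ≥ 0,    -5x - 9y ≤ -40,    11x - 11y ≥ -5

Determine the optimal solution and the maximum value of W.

x = 323/20, y = 159/20, maximum W = 492/5

The optimum lies where -3x + 11y = 39 and 4x - 8y = 1.
Solving simultaneously gives x = 323/20, y = 159/20.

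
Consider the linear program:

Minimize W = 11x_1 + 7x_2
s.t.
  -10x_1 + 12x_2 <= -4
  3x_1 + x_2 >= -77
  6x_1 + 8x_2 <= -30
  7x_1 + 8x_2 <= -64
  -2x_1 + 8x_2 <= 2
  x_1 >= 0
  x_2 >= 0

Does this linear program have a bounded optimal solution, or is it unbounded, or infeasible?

infeasible

The boundaries 3x_1 + x_2 = -77 and x_1 = 0 meet at (0, -77), but that point violates x_2 ≥ 0. Every candidate vertex is excluded by some other constraint, so the feasible region is empty.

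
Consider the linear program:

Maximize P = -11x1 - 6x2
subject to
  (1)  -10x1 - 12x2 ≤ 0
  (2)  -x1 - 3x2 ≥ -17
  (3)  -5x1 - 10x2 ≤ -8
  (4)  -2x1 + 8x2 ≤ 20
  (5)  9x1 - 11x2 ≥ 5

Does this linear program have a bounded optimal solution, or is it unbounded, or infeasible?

Vertices and P = -11x1 - 6x2:
  (38/7, 27/7) → P = -580/7
  (138/145, 47/145) → P = -360/29
  (26/5, 19/5) → P = -80
The feasible region has finitely many vertices and no improving ray; the maximum is -360/29 at (138/145, 47/145).

bounded optimum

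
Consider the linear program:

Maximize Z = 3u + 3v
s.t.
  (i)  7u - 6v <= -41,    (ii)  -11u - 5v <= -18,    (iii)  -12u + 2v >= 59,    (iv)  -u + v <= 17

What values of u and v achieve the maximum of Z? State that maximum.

u = -5/2, v = 29/2, maximum Z = 36

Feasible corners and Z = 3u + 3v:
  (-259/82, 865/82) → Z = 909/41
  (-67/16, 205/16) → Z = 207/8
  (-5/2, 29/2) → Z = 36

At the optimal vertex, -12u + 2v = 59 and -u + v = 17.
Solving simultaneously gives u = -5/2, v = 29/2.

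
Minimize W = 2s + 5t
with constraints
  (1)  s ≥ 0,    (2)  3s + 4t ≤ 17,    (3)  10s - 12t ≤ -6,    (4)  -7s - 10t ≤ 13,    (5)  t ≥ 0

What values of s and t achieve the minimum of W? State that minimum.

s = 0, t = 1/2, minimum W = 5/2

Vertices and W = 2s + 5t:
  (0, 17/4) → W = 85/4
  (0, 1/2) → W = 5/2
  (45/19, 47/19) → W = 325/19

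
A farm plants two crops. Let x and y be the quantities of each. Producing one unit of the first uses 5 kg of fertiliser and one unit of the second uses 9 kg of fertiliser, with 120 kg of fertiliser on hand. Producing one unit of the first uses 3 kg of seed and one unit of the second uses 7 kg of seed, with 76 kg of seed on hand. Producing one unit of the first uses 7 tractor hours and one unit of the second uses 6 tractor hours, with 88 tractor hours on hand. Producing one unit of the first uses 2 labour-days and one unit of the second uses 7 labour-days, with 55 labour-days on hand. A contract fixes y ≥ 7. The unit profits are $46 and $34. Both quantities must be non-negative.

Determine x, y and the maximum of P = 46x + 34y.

x = 3, y = 7, maximum P = 376

Corner points and P = 46x + 34y:
  (0, 55/7) → P = 1870/7
  (0, 7) → P = 238
  (3, 7) → P = 376

The optimum lies where 2x + 7y = 55 and y = 7.
Solving simultaneously gives x = 3, y = 7.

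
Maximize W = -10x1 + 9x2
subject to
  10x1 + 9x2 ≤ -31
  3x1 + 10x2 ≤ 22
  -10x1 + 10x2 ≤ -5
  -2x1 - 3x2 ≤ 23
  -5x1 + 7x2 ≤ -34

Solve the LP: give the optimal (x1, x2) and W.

Extreme points and W = -10x1 + 9x2:
  (19/2, -14) → W = -221
  (89/115, -99/23) → W = -1069/23
  (-59/29, -183/29) → W = -1057/29

At the optimal vertex, -2x1 - 3x2 = 23 and -5x1 + 7x2 = -34.
Solving simultaneously gives x1 = -59/29, x2 = -183/29.

x1 = -59/29, x2 = -183/29, maximum W = -1057/29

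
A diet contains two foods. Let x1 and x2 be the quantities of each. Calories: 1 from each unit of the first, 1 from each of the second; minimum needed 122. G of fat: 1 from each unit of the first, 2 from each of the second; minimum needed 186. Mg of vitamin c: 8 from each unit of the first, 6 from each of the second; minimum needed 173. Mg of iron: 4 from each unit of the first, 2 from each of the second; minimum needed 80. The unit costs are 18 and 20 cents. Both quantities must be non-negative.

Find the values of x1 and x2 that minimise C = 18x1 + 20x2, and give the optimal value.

Corner points and C = 18x1 + 20x2:
  (0, 122) → C = 2440
  (186, 0) → C = 3348
  (58, 64) → C = 2324
The feasible region is unbounded (it extends along (0, 1), (1, 0)), but C strictly increases along every unbounded feasible direction, so there is no improving ray and the minimum is attained at a vertex.

The optimum lies where x1 + x2 = 122 and x1 + 2x2 = 186.
Solving simultaneously gives x1 = 58, x2 = 64.

x1 = 58, x2 = 64, minimum C = 2324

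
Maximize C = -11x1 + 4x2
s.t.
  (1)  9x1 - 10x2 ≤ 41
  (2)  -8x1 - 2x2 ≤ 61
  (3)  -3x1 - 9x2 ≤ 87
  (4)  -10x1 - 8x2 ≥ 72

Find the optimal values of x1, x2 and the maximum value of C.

The binding constraints are -8x1 - 2x2 = 61 and -10x1 - 8x2 = 72.
Solving simultaneously gives x1 = -86/11, x2 = 17/22.

x1 = -86/11, x2 = 17/22, maximum C = 980/11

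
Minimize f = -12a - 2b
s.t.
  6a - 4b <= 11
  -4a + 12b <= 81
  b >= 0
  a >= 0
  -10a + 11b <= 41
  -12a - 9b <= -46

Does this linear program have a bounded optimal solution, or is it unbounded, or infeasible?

Corner points and f = -12a - 2b:
  (57/7, 265/28) → f = -1633/14
  (283/102, 24/17) → f = -614/17
  (21/4, 17/2) → f = -80
  (137/222, 476/111) → f = -1774/111
The feasible region has finitely many vertices and no improving ray; the minimum is -1633/14 at (57/7, 265/28).

bounded optimum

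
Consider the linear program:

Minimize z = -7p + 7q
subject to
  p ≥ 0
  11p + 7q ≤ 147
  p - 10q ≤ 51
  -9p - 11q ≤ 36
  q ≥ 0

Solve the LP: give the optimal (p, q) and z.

Feasible corners and z = -7p + 7q:
  (0, 21) → z = 147
  (0, 0) → z = 0
  (147/11, 0) → z = -1029/11

p = 147/11, q = 0, minimum z = -1029/11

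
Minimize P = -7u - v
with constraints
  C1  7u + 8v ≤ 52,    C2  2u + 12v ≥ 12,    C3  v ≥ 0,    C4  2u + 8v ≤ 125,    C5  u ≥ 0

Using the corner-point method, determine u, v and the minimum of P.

Vertices and P = -7u - v:
  (52/7, 0) → P = -52
  (0, 13/2) → P = -13/2
  (6, 0) → P = -42
  (0, 1) → P = -1

u = 52/7, v = 0, minimum P = -52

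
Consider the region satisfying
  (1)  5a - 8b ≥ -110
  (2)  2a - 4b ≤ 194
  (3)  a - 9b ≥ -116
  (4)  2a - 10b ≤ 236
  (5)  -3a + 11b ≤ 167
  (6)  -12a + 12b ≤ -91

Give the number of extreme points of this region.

Of the 15 pairwise boundary intersections, those satisfying every inequality are:
  (1105/7, 213/7)
  (83, -7)
  (737/32, 1483/96)
  (-961/48, -1325/48)

4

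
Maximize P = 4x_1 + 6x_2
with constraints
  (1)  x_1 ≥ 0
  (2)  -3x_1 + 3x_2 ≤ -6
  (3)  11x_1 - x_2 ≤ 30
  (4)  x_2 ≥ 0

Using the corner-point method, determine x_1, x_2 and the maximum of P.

x_1 = 14/5, x_2 = 4/5, maximum P = 16

Vertices and P = 4x_1 + 6x_2:
  (14/5, 4/5) → P = 16
  (2, 0) → P = 8
  (30/11, 0) → P = 120/11

The optimum lies where -3x_1 + 3x_2 = -6 and 11x_1 - x_2 = 30.
Solving simultaneously gives x_1 = 14/5, x_2 = 4/5.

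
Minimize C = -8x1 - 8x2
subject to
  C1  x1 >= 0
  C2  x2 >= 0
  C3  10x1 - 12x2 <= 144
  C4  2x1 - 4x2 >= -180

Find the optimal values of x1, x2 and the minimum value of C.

At the optimal vertex, 10x1 - 12x2 = 144 and 2x1 - 4x2 = -180.
Solving simultaneously gives x1 = 171, x2 = 261/2.

x1 = 171, x2 = 261/2, minimum C = -2412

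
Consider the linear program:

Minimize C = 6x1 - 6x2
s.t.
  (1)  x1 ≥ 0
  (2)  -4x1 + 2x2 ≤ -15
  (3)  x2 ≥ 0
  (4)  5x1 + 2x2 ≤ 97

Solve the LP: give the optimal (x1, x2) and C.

x1 = 112/9, x2 = 313/18, minimum C = -89/3

The optimum lies where -4x1 + 2x2 = -15 and 5x1 + 2x2 = 97.
Solving simultaneously gives x1 = 112/9, x2 = 313/18.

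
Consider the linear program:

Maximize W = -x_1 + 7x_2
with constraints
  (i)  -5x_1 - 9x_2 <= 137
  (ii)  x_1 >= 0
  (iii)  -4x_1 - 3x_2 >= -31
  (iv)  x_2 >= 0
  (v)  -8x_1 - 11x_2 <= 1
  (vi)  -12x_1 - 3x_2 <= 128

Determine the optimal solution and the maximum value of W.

x_1 = 0, x_2 = 31/3, maximum W = 217/3

Vertices and W = -x_1 + 7x_2:
  (0, 31/3) → W = 217/3
  (0, 0) → W = 0
  (31/4, 0) → W = -31/4

At the optimal vertex, x_1 = 0 and -4x_1 - 3x_2 = -31.
Solving simultaneously gives x_1 = 0, x_2 = 31/3.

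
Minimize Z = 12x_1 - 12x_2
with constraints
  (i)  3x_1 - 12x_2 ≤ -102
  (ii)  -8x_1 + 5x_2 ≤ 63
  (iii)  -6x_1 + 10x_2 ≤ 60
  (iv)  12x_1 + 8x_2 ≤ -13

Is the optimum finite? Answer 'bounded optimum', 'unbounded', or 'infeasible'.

The boundaries 3x_1 - 12x_2 = -102 and -6x_1 + 10x_2 = 60 meet at (50/7, 72/7), but that point violates 12x_1 + 8x_2 ≤ -13. Every candidate vertex is excluded by some other constraint, so the feasible region is empty.

infeasible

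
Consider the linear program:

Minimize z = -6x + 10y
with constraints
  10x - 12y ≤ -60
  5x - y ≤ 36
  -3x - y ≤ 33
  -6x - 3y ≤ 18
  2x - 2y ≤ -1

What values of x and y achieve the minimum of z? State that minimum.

Extreme points and z = -6x + 10y:
  (246/25, 66/5) → z = 1824/25
  (-66/17, 30/17) → z = 696/17
  (-27, 48) → z = 642
The feasible region is unbounded (it extends along (1, 5), (-1, 3)), but z strictly increases along every unbounded feasible direction, so there is no improving ray and the minimum is attained at a vertex.

The binding constraints are 10x - 12y = -60 and -6x - 3y = 18.
Solving simultaneously gives x = -66/17, y = 30/17.

x = -66/17, y = 30/17, minimum z = 696/17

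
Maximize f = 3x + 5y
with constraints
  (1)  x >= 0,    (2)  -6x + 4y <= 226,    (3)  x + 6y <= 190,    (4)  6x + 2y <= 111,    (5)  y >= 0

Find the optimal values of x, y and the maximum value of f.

Extreme points and f = 3x + 5y:
  (0, 95/3) → f = 475/3
  (0, 0) → f = 0
  (143/17, 1029/34) → f = 6003/34
  (37/2, 0) → f = 111/2

The binding constraints are x + 6y = 190 and 6x + 2y = 111.
Solving simultaneously gives x = 143/17, y = 1029/34.

x = 143/17, y = 1029/34, maximum f = 6003/34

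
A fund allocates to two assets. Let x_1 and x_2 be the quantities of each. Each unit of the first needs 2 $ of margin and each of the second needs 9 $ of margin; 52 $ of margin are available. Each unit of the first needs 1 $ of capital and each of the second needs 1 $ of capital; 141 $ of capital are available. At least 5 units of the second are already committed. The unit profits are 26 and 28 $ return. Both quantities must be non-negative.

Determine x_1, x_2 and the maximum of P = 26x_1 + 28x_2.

Feasible corners and P = 26x_1 + 28x_2:
  (0, 52/9) → P = 1456/9
  (0, 5) → P = 140
  (7/2, 5) → P = 231

x_1 = 7/2, x_2 = 5, maximum P = 231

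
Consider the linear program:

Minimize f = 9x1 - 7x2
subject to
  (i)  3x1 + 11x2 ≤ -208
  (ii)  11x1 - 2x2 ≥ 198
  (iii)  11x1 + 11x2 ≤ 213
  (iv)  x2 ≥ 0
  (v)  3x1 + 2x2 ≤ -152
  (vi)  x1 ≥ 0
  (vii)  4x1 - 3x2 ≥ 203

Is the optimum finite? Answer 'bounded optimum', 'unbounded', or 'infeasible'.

infeasible

The boundaries 11x1 - 2x2 = 198 and 3x1 + 2x2 = -152 meet at (23/7, -1133/14), but that point violates x2 ≥ 0. Every candidate vertex is excluded by some other constraint, so the feasible region is empty.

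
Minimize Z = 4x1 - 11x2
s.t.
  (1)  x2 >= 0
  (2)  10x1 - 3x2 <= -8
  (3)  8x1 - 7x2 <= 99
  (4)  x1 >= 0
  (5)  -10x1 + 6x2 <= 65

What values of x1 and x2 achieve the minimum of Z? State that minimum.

x1 = 49/10, x2 = 19, minimum Z = -947/5

Corner points and Z = 4x1 - 11x2:
  (0, 8/3) → Z = -88/3
  (49/10, 19) → Z = -947/5
  (0, 65/6) → Z = -715/6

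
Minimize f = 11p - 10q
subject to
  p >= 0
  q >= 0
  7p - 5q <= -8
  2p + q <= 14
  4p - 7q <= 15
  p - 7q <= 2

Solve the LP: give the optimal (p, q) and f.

p = 0, q = 14, minimum f = -140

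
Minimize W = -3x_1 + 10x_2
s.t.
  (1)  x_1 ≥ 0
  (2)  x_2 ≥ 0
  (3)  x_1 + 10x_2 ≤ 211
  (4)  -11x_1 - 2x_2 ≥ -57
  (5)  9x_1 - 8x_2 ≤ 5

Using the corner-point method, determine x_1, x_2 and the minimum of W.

x_1 = 5/9, x_2 = 0, minimum W = -5/3

Feasible corners and W = -3x_1 + 10x_2:
  (0, 0) → W = 0
  (0, 211/10) → W = 211
  (5/9, 0) → W = -5/3
  (37/27, 566/27) → W = 5549/27
  (233/53, 229/53) → W = 1591/53

The optimum lies where x_2 = 0 and 9x_1 - 8x_2 = 5.
Solving simultaneously gives x_1 = 5/9, x_2 = 0.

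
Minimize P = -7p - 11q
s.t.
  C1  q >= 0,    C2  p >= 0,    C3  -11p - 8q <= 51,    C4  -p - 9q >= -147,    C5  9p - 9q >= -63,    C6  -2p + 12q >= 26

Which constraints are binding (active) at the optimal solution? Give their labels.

Vertices and P = -7p - 11q:
  (0, 7) → P = -77
  (0, 13/6) → P = -143/6
  (42/5, 77/5) → P = -1141/5
  (51, 32/3) → P = -1423/3

The minimum is at (51, 32/3). Substituting into each constraint, equality holds for C4 and C6; the remaining constraints have slack.

C4 and C6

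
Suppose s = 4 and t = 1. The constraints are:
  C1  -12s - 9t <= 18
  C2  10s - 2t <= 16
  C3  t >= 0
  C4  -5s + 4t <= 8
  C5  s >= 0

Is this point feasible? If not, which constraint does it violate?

not feasible — violates C2

Constraint C2: 10s - 2t = 38, which is not ≤ 16. All other constraints are satisfied.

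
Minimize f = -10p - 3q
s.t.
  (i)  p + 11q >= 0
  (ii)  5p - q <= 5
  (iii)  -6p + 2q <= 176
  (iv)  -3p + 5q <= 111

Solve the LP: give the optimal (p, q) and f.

p = 68/11, q = 285/11, minimum f = -1535/11

Feasible corners and f = -10p - 3q:
  (55/56, -5/56) → f = -535/56
  (-484/17, 44/17) → f = 4708/17
  (68/11, 285/11) → f = -1535/11
  (-329/12, 23/4) → f = 3083/12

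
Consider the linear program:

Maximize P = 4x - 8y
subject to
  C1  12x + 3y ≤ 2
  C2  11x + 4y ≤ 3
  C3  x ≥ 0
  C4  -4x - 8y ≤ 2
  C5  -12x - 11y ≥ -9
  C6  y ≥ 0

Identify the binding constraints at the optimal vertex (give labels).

C1 and C6

Extreme points and P = 4x - 8y:
  (0, 2/3) → P = -16/3
  (1/6, 0) → P = 2/3
  (0, 0) → P = 0

The maximum is at (1/6, 0). Substituting into each constraint, equality holds for C1 and C6; the remaining constraints have slack.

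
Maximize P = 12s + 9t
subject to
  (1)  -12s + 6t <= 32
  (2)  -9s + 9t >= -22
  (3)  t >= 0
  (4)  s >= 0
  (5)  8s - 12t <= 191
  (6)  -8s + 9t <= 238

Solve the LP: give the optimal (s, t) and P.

s = 260, t = 2318/9, maximum P = 5438

Corner points and P = 12s + 9t:
  (0, 16/3) → P = 48
  (19, 130/3) → P = 618
  (22/9, 0) → P = 88/3
  (260, 2318/9) → P = 5438
  (0, 0) → P = 0

The binding constraints are -9s + 9t = -22 and -8s + 9t = 238.
Solving simultaneously gives s = 260, t = 2318/9.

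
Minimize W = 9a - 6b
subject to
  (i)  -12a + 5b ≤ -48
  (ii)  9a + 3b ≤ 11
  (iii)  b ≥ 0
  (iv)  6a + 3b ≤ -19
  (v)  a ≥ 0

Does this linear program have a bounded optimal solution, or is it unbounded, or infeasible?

infeasible

The boundaries -12a + 5b = -48 and 6a + 3b = -19 meet at (49/66, -86/11), but that point violates b ≥ 0. Every candidate vertex is excluded by some other constraint, so the feasible region is empty.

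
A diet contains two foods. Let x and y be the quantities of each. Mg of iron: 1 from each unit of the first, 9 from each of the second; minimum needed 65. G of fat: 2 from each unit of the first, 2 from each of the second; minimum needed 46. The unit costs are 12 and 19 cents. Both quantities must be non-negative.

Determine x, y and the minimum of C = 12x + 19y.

x = 71/4, y = 21/4, minimum C = 1251/4

Feasible corners and C = 12x + 19y:
  (0, 23) → C = 437
  (65, 0) → C = 780
  (71/4, 21/4) → C = 1251/4
The feasible region is unbounded (it extends along (0, 1), (1, 0)), but C strictly increases along every unbounded feasible direction, so there is no improving ray and the minimum is attained at a vertex.

The optimum lies where x + 9y = 65 and 2x + 2y = 46.
Solving simultaneously gives x = 71/4, y = 21/4.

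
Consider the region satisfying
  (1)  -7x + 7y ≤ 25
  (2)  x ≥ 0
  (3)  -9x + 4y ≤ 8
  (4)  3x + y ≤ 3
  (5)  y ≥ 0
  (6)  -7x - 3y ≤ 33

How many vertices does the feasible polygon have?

4

Pairwise boundary intersections that survive every other constraint:
  (0, 2)
  (0, 0)
  (4/21, 17/7)
  (1, 0)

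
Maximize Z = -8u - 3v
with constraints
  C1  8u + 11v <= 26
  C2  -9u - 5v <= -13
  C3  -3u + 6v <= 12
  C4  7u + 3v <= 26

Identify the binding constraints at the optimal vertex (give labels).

C2 and C3

Extreme points and Z = -8u - 3v:
  (8/27, 58/27) → Z = -238/27
  (208/53, -26/53) → Z = -1586/53
  (6/23, 49/23) → Z = -195/23
  (91/8, -143/8) → Z = -299/8

The maximum is at (6/23, 49/23). Substituting into each constraint, equality holds for C2 and C3; the remaining constraints have slack.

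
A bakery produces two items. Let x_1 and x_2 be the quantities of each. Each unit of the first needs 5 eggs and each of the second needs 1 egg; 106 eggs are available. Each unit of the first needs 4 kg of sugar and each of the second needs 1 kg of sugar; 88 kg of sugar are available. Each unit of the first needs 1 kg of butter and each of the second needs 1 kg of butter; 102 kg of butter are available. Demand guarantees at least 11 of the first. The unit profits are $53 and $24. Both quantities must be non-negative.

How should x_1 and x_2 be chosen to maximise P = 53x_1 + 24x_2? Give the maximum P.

Extreme points and P = 53x_1 + 24x_2:
  (106/5, 0) → P = 5618/5
  (11, 0) → P = 583
  (18, 16) → P = 1338
  (11, 44) → P = 1639

The binding constraints are 4x_1 + x_2 = 88 and x_1 = 11.
Solving simultaneously gives x_1 = 11, x_2 = 44.

x_1 = 11, x_2 = 44, maximum P = 1639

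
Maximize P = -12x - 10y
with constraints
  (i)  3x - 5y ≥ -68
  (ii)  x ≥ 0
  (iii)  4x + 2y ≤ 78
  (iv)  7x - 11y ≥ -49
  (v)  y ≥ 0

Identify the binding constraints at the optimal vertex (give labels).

(ii) and (v)

Corner points and P = -12x - 10y:
  (0, 49/11) → P = -490/11
  (0, 0) → P = 0
  (380/29, 371/29) → P = -8270/29
  (39/2, 0) → P = -234

The maximum is at (0, 0). Substituting into each constraint, equality holds for (ii) and (v); the remaining constraints have slack.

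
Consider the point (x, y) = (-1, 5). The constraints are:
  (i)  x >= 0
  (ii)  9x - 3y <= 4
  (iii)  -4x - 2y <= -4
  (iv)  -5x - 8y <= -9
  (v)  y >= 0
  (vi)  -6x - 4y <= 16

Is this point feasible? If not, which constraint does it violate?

not feasible — violates (i)

Constraint (i): x = -1, which is not ≥ 0. All other constraints are satisfied.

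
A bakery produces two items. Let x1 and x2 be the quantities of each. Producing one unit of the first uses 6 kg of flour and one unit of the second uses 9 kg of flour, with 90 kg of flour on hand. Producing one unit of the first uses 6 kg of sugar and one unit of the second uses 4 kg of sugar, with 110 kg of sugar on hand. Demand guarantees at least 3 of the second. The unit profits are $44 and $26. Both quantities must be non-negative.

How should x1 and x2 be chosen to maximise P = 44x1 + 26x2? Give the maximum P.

Corner points and P = 44x1 + 26x2:
  (0, 10) → P = 260
  (0, 3) → P = 78
  (21/2, 3) → P = 540

The binding constraints are 6x1 + 9x2 = 90 and x2 = 3.
Solving simultaneously gives x1 = 21/2, x2 = 3.

x1 = 21/2, x2 = 3, maximum P = 540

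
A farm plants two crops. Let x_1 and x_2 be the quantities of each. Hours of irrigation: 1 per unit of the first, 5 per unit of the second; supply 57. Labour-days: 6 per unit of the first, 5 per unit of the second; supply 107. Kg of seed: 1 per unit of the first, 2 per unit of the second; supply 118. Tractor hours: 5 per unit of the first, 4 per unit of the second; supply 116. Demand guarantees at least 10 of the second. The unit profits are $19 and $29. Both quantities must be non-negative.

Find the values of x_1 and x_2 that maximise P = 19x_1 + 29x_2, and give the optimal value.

Vertices and P = 19x_1 + 29x_2:
  (0, 57/5) → P = 1653/5
  (0, 10) → P = 290
  (7, 10) → P = 423

x_1 = 7, x_2 = 10, maximum P = 423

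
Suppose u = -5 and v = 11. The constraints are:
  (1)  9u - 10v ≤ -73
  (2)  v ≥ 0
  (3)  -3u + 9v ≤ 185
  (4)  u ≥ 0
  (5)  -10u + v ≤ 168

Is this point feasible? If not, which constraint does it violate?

not feasible — violates (4)

Constraint (4): u = -5, which is not ≥ 0. All other constraints are satisfied.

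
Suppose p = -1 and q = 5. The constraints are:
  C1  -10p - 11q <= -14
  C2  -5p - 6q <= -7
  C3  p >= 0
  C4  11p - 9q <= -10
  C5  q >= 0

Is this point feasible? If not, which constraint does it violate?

Constraint C3: p = -1, which is not ≥ 0. All other constraints are satisfied.

not feasible — violates C3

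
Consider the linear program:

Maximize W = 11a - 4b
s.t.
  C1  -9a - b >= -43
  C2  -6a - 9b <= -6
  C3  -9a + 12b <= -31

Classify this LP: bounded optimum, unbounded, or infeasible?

Corner points and W = 11a - 4b:
  (127/25, -68/25) → W = 1669/25
  (547/117, 12/13) → W = 5585/117
  (39/17, -44/51) → W = 1463/51
The feasible region has finitely many vertices and no improving ray; the maximum is 1669/25 at (127/25, -68/25).

bounded optimum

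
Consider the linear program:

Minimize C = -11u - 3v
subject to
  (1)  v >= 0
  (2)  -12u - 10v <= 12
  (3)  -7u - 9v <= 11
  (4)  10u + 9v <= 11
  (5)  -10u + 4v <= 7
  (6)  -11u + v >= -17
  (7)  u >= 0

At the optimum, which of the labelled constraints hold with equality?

Extreme points and C = -11u - 3v:
  (11/10, 0) → C = -121/10
  (0, 0) → C = 0
  (0, 11/9) → C = -11/3

The minimum is at (11/10, 0). Substituting into each constraint, equality holds for (1) and (4); the remaining constraints have slack.

(1) and (4)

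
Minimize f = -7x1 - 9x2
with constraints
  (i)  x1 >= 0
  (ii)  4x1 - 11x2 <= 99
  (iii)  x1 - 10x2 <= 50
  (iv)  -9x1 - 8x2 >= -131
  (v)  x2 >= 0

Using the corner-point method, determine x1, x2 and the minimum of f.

Corner points and f = -7x1 - 9x2:
  (0, 131/8) → f = -1179/8
  (0, 0) → f = 0
  (131/9, 0) → f = -917/9

x1 = 0, x2 = 131/8, minimum f = -1179/8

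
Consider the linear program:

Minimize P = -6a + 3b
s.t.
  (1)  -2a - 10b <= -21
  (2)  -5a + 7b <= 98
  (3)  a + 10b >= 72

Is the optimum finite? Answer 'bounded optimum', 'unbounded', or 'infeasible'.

unbounded

From the feasible point (-476/57, 458/57), moving in the direction (10, -1) keeps every constraint satisfied while P decreases without bound.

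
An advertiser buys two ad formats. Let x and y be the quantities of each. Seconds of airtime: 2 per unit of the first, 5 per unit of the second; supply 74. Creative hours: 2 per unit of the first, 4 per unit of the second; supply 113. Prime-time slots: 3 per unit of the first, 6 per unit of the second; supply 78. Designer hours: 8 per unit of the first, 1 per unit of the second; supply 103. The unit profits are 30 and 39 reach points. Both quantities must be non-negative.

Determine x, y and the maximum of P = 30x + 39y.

Feasible corners and P = 30x + 39y:
  (0, 0) → P = 0
  (0, 13) → P = 507
  (103/8, 0) → P = 1545/4
  (12, 7) → P = 633

x = 12, y = 7, maximum P = 633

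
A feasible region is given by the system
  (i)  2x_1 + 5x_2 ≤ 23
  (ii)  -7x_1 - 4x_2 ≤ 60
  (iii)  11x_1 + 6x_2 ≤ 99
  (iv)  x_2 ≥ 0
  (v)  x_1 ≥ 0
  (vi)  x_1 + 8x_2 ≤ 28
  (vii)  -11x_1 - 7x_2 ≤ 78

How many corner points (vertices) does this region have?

The feasible vertices (each the meet of two boundaries and inside every other half-plane) are:
  (357/43, 55/43)
  (4, 3)
  (9, 0)
  (0, 0)
  (0, 7/2)

5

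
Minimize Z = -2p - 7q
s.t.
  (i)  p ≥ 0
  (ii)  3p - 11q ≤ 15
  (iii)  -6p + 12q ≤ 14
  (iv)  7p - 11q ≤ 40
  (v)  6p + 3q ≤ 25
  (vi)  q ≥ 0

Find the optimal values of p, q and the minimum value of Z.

p = 43/15, q = 13/5, minimum Z = -359/15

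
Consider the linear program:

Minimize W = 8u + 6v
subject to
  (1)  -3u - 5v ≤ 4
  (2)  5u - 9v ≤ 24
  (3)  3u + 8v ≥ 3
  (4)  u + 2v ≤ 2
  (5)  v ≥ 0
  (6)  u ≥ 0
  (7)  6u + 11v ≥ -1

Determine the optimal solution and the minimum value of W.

Feasible corners and W = 8u + 6v:
  (1, 0) → W = 8
  (0, 3/8) → W = 9/4
  (2, 0) → W = 16
  (0, 1) → W = 6

u = 0, v = 3/8, minimum W = 9/4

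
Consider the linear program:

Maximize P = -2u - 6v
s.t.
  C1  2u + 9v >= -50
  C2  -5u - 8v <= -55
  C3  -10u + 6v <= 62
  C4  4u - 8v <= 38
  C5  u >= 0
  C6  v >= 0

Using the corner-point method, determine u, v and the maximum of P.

Extreme points and P = -2u - 6v:
  (31/3, 5/12) → P = -139/6
  (0, 55/8) → P = -165/4
  (0, 31/3) → P = -62
The feasible region is unbounded (it extends along (2, 1), (3, 5)), but P strictly decreases along every unbounded feasible direction, so there is no improving ray and the maximum is attained at a vertex.

At the optimal vertex, -5u - 8v = -55 and 4u - 8v = 38.
Solving simultaneously gives u = 31/3, v = 5/12.

u = 31/3, v = 5/12, maximum P = -139/6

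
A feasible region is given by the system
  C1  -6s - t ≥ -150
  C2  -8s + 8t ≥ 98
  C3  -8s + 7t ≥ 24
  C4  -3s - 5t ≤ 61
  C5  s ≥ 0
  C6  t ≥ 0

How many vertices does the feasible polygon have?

The feasible vertices (each the meet of two boundaries and inside every other half-plane) are:
  (551/28, 447/14)
  (0, 150)
  (0, 49/4)

3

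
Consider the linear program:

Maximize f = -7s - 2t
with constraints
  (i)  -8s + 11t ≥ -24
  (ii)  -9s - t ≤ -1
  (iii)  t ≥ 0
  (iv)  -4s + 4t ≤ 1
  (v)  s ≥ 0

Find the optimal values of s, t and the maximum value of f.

s = 1/9, t = 0, maximum f = -7/9

Vertices and f = -7s - 2t:
  (3, 0) → f = -21
  (1/9, 0) → f = -7/9
  (3/40, 13/40) → f = -47/40
The feasible region is unbounded (it extends along (1, 1), (11, 8)), but f strictly decreases along every unbounded feasible direction, so there is no improving ray and the maximum is attained at a vertex.

The binding constraints are -9s - t = -1 and t = 0.
Solving simultaneously gives s = 1/9, t = 0.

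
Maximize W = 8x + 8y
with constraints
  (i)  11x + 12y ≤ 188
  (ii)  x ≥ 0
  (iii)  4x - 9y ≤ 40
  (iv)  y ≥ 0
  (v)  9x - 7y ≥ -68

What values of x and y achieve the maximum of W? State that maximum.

The optimum lies where 11x + 12y = 188 and 4x - 9y = 40.
Solving simultaneously gives x = 724/49, y = 104/49.

x = 724/49, y = 104/49, maximum W = 6624/49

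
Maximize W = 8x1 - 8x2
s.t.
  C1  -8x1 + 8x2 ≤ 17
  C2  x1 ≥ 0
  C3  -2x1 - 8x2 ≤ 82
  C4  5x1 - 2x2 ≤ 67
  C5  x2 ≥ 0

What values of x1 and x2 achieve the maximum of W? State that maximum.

x1 = 67/5, x2 = 0, maximum W = 536/5

Vertices and W = 8x1 - 8x2:
  (0, 17/8) → W = -17
  (95/4, 207/8) → W = -17
  (0, 0) → W = 0
  (67/5, 0) → W = 536/5

At the optimal vertex, 5x1 - 2x2 = 67 and x2 = 0.
Solving simultaneously gives x1 = 67/5, x2 = 0.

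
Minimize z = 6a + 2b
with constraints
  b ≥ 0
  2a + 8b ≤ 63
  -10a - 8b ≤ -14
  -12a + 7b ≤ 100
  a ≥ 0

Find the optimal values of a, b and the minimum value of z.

a = 0, b = 7/4, minimum z = 7/2

Feasible corners and z = 6a + 2b:
  (63/2, 0) → z = 189
  (7/5, 0) → z = 42/5
  (0, 63/8) → z = 63/4
  (0, 7/4) → z = 7/2

The binding constraints are -10a - 8b = -14 and a = 0.
Solving simultaneously gives a = 0, b = 7/4.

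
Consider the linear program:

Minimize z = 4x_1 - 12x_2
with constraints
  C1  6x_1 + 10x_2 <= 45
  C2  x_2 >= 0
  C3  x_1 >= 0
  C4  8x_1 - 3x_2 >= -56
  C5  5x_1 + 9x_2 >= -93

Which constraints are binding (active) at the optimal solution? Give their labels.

C1 and C3

Corner points and z = 4x_1 - 12x_2:
  (15/2, 0) → z = 30
  (0, 9/2) → z = -54
  (0, 0) → z = 0

The minimum is at (0, 9/2). Substituting into each constraint, equality holds for C1 and C3; the remaining constraints have slack.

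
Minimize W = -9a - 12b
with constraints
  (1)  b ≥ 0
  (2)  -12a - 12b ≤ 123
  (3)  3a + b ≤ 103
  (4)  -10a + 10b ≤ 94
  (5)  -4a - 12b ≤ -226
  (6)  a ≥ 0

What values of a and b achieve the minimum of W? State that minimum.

a = 117/5, b = 164/5, minimum W = -3021/5

Corner points and W = -9a - 12b:
  (117/5, 164/5) → W = -3021/5
  (505/16, 133/16) → W = -6141/16
  (283/40, 659/40) → W = -2091/8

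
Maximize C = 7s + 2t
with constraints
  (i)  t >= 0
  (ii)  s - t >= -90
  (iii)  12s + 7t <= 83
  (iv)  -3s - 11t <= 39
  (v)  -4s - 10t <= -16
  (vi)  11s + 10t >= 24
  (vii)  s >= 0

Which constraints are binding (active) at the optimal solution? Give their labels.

(i) and (iii)

Extreme points and C = 7s + 2t:
  (83/12, 0) → C = 581/12
  (4, 0) → C = 28
  (0, 83/7) → C = 166/7
  (8/7, 8/7) → C = 72/7
  (0, 12/5) → C = 24/5

The maximum is at (83/12, 0). Substituting into each constraint, equality holds for (i) and (iii); the remaining constraints have slack.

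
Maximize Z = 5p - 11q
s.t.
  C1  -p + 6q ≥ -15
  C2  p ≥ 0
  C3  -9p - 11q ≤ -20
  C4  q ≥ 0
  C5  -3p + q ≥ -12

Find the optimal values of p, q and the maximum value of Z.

p = 4, q = 0, maximum Z = 20

Extreme points and Z = 5p - 11q:
  (0, 20/11) → Z = -20
  (20/9, 0) → Z = 100/9
  (4, 0) → Z = 20
The feasible region is unbounded (it extends along (0, 1), (1, 3)), but Z strictly decreases along every unbounded feasible direction, so there is no improving ray and the maximum is attained at a vertex.

The optimum lies where q = 0 and -3p + q = -12.
Solving simultaneously gives p = 4, q = 0.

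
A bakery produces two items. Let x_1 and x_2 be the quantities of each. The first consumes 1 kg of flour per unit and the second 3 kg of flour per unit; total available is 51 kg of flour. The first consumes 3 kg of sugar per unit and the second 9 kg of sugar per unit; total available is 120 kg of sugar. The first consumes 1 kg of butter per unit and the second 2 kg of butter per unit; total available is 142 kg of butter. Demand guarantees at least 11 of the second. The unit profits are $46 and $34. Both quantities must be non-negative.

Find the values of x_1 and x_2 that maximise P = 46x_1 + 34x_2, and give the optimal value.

Vertices and P = 46x_1 + 34x_2:
  (0, 40/3) → P = 1360/3
  (0, 11) → P = 374
  (7, 11) → P = 696

The binding constraints are 3x_1 + 9x_2 = 120 and x_2 = 11.
Solving simultaneously gives x_1 = 7, x_2 = 11.

x_1 = 7, x_2 = 11, maximum P = 696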